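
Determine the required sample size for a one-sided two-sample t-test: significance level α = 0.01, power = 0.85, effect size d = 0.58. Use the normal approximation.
n = 68 per group

Sample size formula (two-sample t-test, normal approximation):
n = 2 · ((z_α + z_β) / d)²

z_α = 2.326 (for α = 0.01, one-sided)
z_β = 1.036 (for power = 0.85)
d = 0.58

n = 2 · ((2.326 + 1.036) / 0.58)²
n = 2 · (5.797)²
n ≈ 67.21
Round up to the next whole number: n = 68 per group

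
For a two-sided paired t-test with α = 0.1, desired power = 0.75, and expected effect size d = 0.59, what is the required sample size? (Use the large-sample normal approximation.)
n = 16 pairs

Sample size formula (paired t-test, normal approximation):
n = ((z_{α/2} + z_β) / d)²

z_{α/2} = 1.645 (for α = 0.1, two-sided)
z_β = 0.674 (for power = 0.75)
d = 0.59

n = ((1.645 + 0.674) / 0.59)²
n = (3.931)²
n ≈ 15.45
Round up to the next whole number: n = 16 pairs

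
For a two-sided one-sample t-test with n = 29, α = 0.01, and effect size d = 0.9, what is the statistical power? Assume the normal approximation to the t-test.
Power ≈ 0.99

Power calculation (one-sample t-test, normal approximation):
z_β = d · √n - z_{α/2}
z_β = 0.9 · √29 - 2.576
z_β = 0.9 · 5.385 - 2.576
z_β = 2.271

Power = Φ(z_β) = Φ(2.271) ≈ 0.988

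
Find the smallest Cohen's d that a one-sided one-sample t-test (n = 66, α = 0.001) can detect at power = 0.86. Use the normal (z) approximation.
d ≈ 0.51

Minimum detectable effect (one-sample t-test, normal approximation):
d = (z_α + z_β) / √n
d = (3.090 + 1.080) / √66
d = 4.171 / 8.124
d ≈ 0.51

By Cohen's convention (0.2 small / 0.5 medium / 0.8 large): medium effect.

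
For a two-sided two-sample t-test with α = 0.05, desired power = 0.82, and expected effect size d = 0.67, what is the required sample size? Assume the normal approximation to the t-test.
n = 37 per group

Sample size formula (two-sample t-test, normal approximation):
n = 2 · ((z_{α/2} + z_β) / d)²

z_{α/2} = 1.960 (for α = 0.05, two-sided)
z_β = 0.915 (for power = 0.82)
d = 0.67

n = 2 · ((1.960 + 0.915) / 0.67)²
n = 2 · (4.291)²
n ≈ 36.83
Round up to the next whole number: n = 37 per group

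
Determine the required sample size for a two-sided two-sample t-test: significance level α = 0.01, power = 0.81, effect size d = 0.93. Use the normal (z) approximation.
n = 28 per group

Sample size formula (two-sample t-test, normal approximation):
n = 2 · ((z_{α/2} + z_β) / d)²

z_{α/2} = 2.576 (for α = 0.01, two-sided)
z_β = 0.878 (for power = 0.81)
d = 0.93

n = 2 · ((2.576 + 0.878) / 0.93)²
n = 2 · (3.714)²
n ≈ 27.59
Round up to the next whole number: n = 28 per group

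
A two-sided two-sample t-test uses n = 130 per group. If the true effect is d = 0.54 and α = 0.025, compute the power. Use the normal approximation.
Power ≈ 0.98

Power calculation (two-sample t-test, normal approximation):
z_β = d · √(n/2) - z_{α/2}
z_β = 0.54 · √(130/2) - 2.241
z_β = 0.54 · 8.062 - 2.241
z_β = 2.112

Power = Φ(z_β) = Φ(2.112) ≈ 0.983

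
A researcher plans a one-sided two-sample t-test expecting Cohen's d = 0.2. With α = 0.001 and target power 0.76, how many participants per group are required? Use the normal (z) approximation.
n = 721 per group

Sample size formula (two-sample t-test, normal approximation):
n = 2 · ((z_α + z_β) / d)²

z_α = 3.090 (for α = 0.001, one-sided)
z_β = 0.706 (for power = 0.76)
d = 0.2

n = 2 · ((3.090 + 0.706) / 0.2)²
n = 2 · (18.980)²
n ≈ 720.48
Round up to the next whole number: n = 721 per group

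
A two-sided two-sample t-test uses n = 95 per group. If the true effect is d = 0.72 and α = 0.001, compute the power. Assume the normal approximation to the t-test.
Power ≈ 0.95

Power calculation (two-sample t-test, normal approximation):
z_β = d · √(n/2) - z_{α/2}
z_β = 0.72 · √(95/2) - 3.291
z_β = 0.72 · 6.892 - 3.291
z_β = 1.672

Power = Φ(z_β) = Φ(1.672) ≈ 0.953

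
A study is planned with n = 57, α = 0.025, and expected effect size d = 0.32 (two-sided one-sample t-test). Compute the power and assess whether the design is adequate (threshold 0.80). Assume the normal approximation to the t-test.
Power ≈ 0.57; the study is underpowered (power < 0.80)

Power calculation (one-sample t-test, normal approximation):
z_β = d · √n - z_{α/2}
z_β = 0.32 · √57 - 2.241
z_β = 0.32 · 7.550 - 2.241
z_β = 0.175

Power = Φ(z_β) = Φ(0.175) ≈ 0.569

Effect size d = 0.32 is small by Cohen's convention (0.2/0.5/0.8).

Threshold: power ≥ 0.80 is conventionally adequate.
Power ≈ 0.57 → the study is underpowered (power < 0.80).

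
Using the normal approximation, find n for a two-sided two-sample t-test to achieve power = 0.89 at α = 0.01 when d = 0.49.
n = 121 per group

Sample size formula (two-sample t-test, normal approximation):
n = 2 · ((z_{α/2} + z_β) / d)²

z_{α/2} = 2.576 (for α = 0.01, two-sided)
z_β = 1.227 (for power = 0.89)
d = 0.49

n = 2 · ((2.576 + 1.227) / 0.49)²
n = 2 · (7.761)²
n ≈ 120.47
Round up to the next whole number: n = 121 per group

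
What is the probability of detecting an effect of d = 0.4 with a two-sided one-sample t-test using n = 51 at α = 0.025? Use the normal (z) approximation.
Power ≈ 0.73

Power calculation (one-sample t-test, normal approximation):
z_β = d · √n - z_{α/2}
z_β = 0.4 · √51 - 2.241
z_β = 0.4 · 7.141 - 2.241
z_β = 0.615

Power = Φ(z_β) = Φ(0.615) ≈ 0.731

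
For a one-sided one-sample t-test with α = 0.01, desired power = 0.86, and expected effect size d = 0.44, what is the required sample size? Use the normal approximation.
n = 60

Sample size formula (one-sample t-test, normal approximation):
n = ((z_α + z_β) / d)²

z_α = 2.326 (for α = 0.01, one-sided)
z_β = 1.080 (for power = 0.86)
d = 0.44

n = ((2.326 + 1.080) / 0.44)²
n = (7.741)²
n ≈ 59.92
Round up to the next whole number: n = 60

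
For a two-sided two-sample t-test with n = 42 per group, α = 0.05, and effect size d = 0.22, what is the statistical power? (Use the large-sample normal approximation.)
Power ≈ 0.17

Power calculation (two-sample t-test, normal approximation):
z_β = d · √(n/2) - z_{α/2}
z_β = 0.22 · √(42/2) - 1.960
z_β = 0.22 · 4.583 - 1.960
z_β = -0.952

Power = Φ(z_β) = Φ(-0.952) ≈ 0.171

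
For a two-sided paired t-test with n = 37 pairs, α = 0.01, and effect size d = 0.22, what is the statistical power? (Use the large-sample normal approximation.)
Power ≈ 0.11

Power calculation (paired t-test, normal approximation):
z_β = d · √n - z_{α/2}
z_β = 0.22 · √37 - 2.576
z_β = 0.22 · 6.083 - 2.576
z_β = -1.238

Power = Φ(z_β) = Φ(-1.238) ≈ 0.108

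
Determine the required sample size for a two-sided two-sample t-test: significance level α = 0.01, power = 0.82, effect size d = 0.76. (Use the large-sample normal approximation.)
n = 43 per group

Sample size formula (two-sample t-test, normal approximation):
n = 2 · ((z_{α/2} + z_β) / d)²

z_{α/2} = 2.576 (for α = 0.01, two-sided)
z_β = 0.915 (for power = 0.82)
d = 0.76

n = 2 · ((2.576 + 0.915) / 0.76)²
n = 2 · (4.593)²
n ≈ 42.19
Round up to the next whole number: n = 43 per group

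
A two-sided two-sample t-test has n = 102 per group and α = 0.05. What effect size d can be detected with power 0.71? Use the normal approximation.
d ≈ 0.35

Minimum detectable effect (two-sample t-test, normal approximation):
d = (z_{α/2} + z_β) / √(n/2)
d = (1.960 + 0.553) / √(102/2)
d = 2.513 / 7.141
d ≈ 0.35

By Cohen's convention (0.2 small / 0.5 medium / 0.8 large): small effect.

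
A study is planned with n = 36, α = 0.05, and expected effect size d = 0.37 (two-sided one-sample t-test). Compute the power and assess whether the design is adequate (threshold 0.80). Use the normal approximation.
Power ≈ 0.60; the study is underpowered (power < 0.80)

Power calculation (one-sample t-test, normal approximation):
z_β = d · √n - z_{α/2}
z_β = 0.37 · √36 - 1.960
z_β = 0.37 · 6.000 - 1.960
z_β = 0.260

Power = Φ(z_β) = Φ(0.260) ≈ 0.603

Effect size d = 0.37 is small by Cohen's convention (0.2/0.5/0.8).

Threshold: power ≥ 0.80 is conventionally adequate.
Power ≈ 0.60 → the study is underpowered (power < 0.80).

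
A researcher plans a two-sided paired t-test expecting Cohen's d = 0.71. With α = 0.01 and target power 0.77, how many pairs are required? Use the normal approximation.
n = 22 pairs

Sample size formula (paired t-test, normal approximation):
n = ((z_{α/2} + z_β) / d)²

z_{α/2} = 2.576 (for α = 0.01, two-sided)
z_β = 0.739 (for power = 0.77)
d = 0.71

n = ((2.576 + 0.739) / 0.71)²
n = (4.669)²
n ≈ 21.80
Round up to the next whole number: n = 22 pairs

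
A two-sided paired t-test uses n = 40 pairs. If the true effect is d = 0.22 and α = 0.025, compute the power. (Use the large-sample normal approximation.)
Power ≈ 0.20

Power calculation (paired t-test, normal approximation):
z_β = d · √n - z_{α/2}
z_β = 0.22 · √40 - 2.241
z_β = 0.22 · 6.325 - 2.241
z_β = -0.850

Power = Φ(z_β) = Φ(-0.850) ≈ 0.198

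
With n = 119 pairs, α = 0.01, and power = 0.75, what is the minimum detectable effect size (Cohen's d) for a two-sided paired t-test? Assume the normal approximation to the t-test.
d ≈ 0.30

Minimum detectable effect (paired t-test, normal approximation):
d = (z_{α/2} + z_β) / √n
d = (2.576 + 0.674) / √119
d = 3.250 / 10.909
d ≈ 0.30

By Cohen's convention (0.2 small / 0.5 medium / 0.8 large): small effect.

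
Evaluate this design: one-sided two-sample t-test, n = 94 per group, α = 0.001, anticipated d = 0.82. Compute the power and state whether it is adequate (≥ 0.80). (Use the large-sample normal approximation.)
Power ≈ 0.99; the study is adequately powered (power ≥ 0.80)

Power calculation (two-sample t-test, normal approximation):
z_β = d · √(n/2) - z_α
z_β = 0.82 · √(94/2) - 3.090
z_β = 0.82 · 6.856 - 3.090
z_β = 2.531

Power = Φ(z_β) = Φ(2.531) ≈ 0.994

Effect size d = 0.82 is large by Cohen's convention (0.2/0.5/0.8).

Threshold: power ≥ 0.80 is conventionally adequate.
Power ≈ 0.99 → the study is adequately powered (power ≥ 0.80).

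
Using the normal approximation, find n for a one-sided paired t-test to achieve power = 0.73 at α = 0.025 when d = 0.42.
n = 38 pairs

Sample size formula (paired t-test, normal approximation):
n = ((z_α + z_β) / d)²

z_α = 1.960 (for α = 0.025, one-sided)
z_β = 0.613 (for power = 0.73)
d = 0.42

n = ((1.960 + 0.613) / 0.42)²
n = (6.126)²
n ≈ 37.53
Round up to the next whole number: n = 38 pairs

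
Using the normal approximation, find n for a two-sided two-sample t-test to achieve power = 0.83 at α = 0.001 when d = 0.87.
n = 48 per group

Sample size formula (two-sample t-test, normal approximation):
n = 2 · ((z_{α/2} + z_β) / d)²

z_{α/2} = 3.291 (for α = 0.001, two-sided)
z_β = 0.954 (for power = 0.83)
d = 0.87

n = 2 · ((3.291 + 0.954) / 0.87)²
n = 2 · (4.879)²
n ≈ 47.61
Round up to the next whole number: n = 48 per group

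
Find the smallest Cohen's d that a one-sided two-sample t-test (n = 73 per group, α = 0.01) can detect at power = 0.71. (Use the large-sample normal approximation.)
d ≈ 0.48

Minimum detectable effect (two-sample t-test, normal approximation):
d = (z_α + z_β) / √(n/2)
d = (2.326 + 0.553) / √(73/2)
d = 2.880 / 6.042
d ≈ 0.48

By Cohen's convention (0.2 small / 0.5 medium / 0.8 large): small effect.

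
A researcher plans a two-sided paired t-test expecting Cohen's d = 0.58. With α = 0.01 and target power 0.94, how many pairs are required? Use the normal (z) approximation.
n = 51 pairs

Sample size formula (paired t-test, normal approximation):
n = ((z_{α/2} + z_β) / d)²

z_{α/2} = 2.576 (for α = 0.01, two-sided)
z_β = 1.555 (for power = 0.94)
d = 0.58

n = ((2.576 + 1.555) / 0.58)²
n = (7.122)²
n ≈ 50.72
Round up to the next whole number: n = 51 pairs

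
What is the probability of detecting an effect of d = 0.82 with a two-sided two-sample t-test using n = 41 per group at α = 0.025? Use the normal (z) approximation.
Power ≈ 0.93

Power calculation (two-sample t-test, normal approximation):
z_β = d · √(n/2) - z_{α/2}
z_β = 0.82 · √(41/2) - 2.241
z_β = 0.82 · 4.528 - 2.241
z_β = 1.471

Power = Φ(z_β) = Φ(1.471) ≈ 0.929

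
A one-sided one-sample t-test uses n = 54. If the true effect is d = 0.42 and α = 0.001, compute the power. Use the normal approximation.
Power ≈ 0.50

Power calculation (one-sample t-test, normal approximation):
z_β = d · √n - z_α
z_β = 0.42 · √54 - 3.090
z_β = 0.42 · 7.348 - 3.090
z_β = -0.004

Power = Φ(z_β) = Φ(-0.004) ≈ 0.498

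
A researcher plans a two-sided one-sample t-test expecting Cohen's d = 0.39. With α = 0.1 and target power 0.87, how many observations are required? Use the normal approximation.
n = 51

Sample size formula (one-sample t-test, normal approximation):
n = ((z_{α/2} + z_β) / d)²

z_{α/2} = 1.645 (for α = 0.1, two-sided)
z_β = 1.126 (for power = 0.87)
d = 0.39

n = ((1.645 + 1.126) / 0.39)²
n = (7.105)²
n ≈ 50.48
Round up to the next whole number: n = 51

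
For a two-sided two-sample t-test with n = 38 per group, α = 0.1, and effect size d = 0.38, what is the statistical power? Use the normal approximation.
Power ≈ 0.50

Power calculation (two-sample t-test, normal approximation):
z_β = d · √(n/2) - z_{α/2}
z_β = 0.38 · √(38/2) - 1.645
z_β = 0.38 · 4.359 - 1.645
z_β = 0.012

Power = Φ(z_β) = Φ(0.012) ≈ 0.505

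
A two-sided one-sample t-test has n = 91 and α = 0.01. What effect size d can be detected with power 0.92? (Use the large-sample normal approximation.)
d ≈ 0.42

Minimum detectable effect (one-sample t-test, normal approximation):
d = (z_{α/2} + z_β) / √n
d = (2.576 + 1.405) / √91
d = 3.981 / 9.539
d ≈ 0.42

By Cohen's convention (0.2 small / 0.5 medium / 0.8 large): small effect.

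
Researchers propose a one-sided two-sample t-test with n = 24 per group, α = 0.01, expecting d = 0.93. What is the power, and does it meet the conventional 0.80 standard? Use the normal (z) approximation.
Power ≈ 0.81; the study is adequately powered (power ≥ 0.80)

Power calculation (two-sample t-test, normal approximation):
z_β = d · √(n/2) - z_α
z_β = 0.93 · √(24/2) - 2.326
z_β = 0.93 · 3.464 - 2.326
z_β = 0.895

Power = Φ(z_β) = Φ(0.895) ≈ 0.815

Effect size d = 0.93 is large by Cohen's convention (0.2/0.5/0.8).

Threshold: power ≥ 0.80 is conventionally adequate.
Power ≈ 0.81 → the study is adequately powered (power ≥ 0.80).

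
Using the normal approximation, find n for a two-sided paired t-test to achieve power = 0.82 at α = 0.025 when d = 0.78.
n = 17 pairs

Sample size formula (paired t-test, normal approximation):
n = ((z_{α/2} + z_β) / d)²

z_{α/2} = 2.241 (for α = 0.025, two-sided)
z_β = 0.915 (for power = 0.82)
d = 0.78

n = ((2.241 + 0.915) / 0.78)²
n = (4.046)²
n ≈ 16.37
Round up to the next whole number: n = 17 pairs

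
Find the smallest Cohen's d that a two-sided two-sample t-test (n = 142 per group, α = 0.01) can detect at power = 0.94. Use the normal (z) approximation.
d ≈ 0.49

Minimum detectable effect (two-sample t-test, normal approximation):
d = (z_{α/2} + z_β) / √(n/2)
d = (2.576 + 1.555) / √(142/2)
d = 4.131 / 8.426
d ≈ 0.49

By Cohen's convention (0.2 small / 0.5 medium / 0.8 large): small effect.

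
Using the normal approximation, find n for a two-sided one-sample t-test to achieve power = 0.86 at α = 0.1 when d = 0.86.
n = 11

Sample size formula (one-sample t-test, normal approximation):
n = ((z_{α/2} + z_β) / d)²

z_{α/2} = 1.645 (for α = 0.1, two-sided)
z_β = 1.080 (for power = 0.86)
d = 0.86

n = ((1.645 + 1.080) / 0.86)²
n = (3.169)²
n ≈ 10.04
Round up to the next whole number: n = 11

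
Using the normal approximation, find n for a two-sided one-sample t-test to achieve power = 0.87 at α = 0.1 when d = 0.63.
n = 20

Sample size formula (one-sample t-test, normal approximation):
n = ((z_{α/2} + z_β) / d)²

z_{α/2} = 1.645 (for α = 0.1, two-sided)
z_β = 1.126 (for power = 0.87)
d = 0.63

n = ((1.645 + 1.126) / 0.63)²
n = (4.398)²
n ≈ 19.34
Round up to the next whole number: n = 20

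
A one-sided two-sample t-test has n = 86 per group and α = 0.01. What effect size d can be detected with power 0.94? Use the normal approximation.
d ≈ 0.59

Minimum detectable effect (two-sample t-test, normal approximation):
d = (z_α + z_β) / √(n/2)
d = (2.326 + 1.555) / √(86/2)
d = 3.881 / 6.557
d ≈ 0.59

By Cohen's convention (0.2 small / 0.5 medium / 0.8 large): medium effect.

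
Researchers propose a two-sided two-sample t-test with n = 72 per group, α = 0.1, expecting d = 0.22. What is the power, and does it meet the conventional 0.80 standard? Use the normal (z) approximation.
Power ≈ 0.37; the study is underpowered (power < 0.80)

Power calculation (two-sample t-test, normal approximation):
z_β = d · √(n/2) - z_{α/2}
z_β = 0.22 · √(72/2) - 1.645
z_β = 0.22 · 6.000 - 1.645
z_β = -0.325

Power = Φ(z_β) = Φ(-0.325) ≈ 0.373

Effect size d = 0.22 is small by Cohen's convention (0.2/0.5/0.8).

Threshold: power ≥ 0.80 is conventionally adequate.
Power ≈ 0.37 → the study is underpowered (power < 0.80).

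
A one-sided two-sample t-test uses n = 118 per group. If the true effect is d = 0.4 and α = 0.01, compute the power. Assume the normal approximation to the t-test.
Power ≈ 0.77

Power calculation (two-sample t-test, normal approximation):
z_β = d · √(n/2) - z_α
z_β = 0.4 · √(118/2) - 2.326
z_β = 0.4 · 7.681 - 2.326
z_β = 0.746

Power = Φ(z_β) = Φ(0.746) ≈ 0.772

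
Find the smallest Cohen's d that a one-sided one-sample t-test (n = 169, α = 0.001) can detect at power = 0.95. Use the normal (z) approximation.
d ≈ 0.36

Minimum detectable effect (one-sample t-test, normal approximation):
d = (z_α + z_β) / √n
d = (3.090 + 1.645) / √169
d = 4.735 / 13.000
d ≈ 0.36

By Cohen's convention (0.2 small / 0.5 medium / 0.8 large): small effect.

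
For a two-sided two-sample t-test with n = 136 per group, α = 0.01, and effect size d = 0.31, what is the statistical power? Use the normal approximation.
Power ≈ 0.49

Power calculation (two-sample t-test, normal approximation):
z_β = d · √(n/2) - z_{α/2}
z_β = 0.31 · √(136/2) - 2.576
z_β = 0.31 · 8.246 - 2.576
z_β = -0.020

Power = Φ(z_β) = Φ(-0.020) ≈ 0.492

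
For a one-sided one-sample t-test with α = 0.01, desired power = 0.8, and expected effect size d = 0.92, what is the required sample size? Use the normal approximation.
n = 12

Sample size formula (one-sample t-test, normal approximation):
n = ((z_α + z_β) / d)²

z_α = 2.326 (for α = 0.01, one-sided)
z_β = 0.842 (for power = 0.8)
d = 0.92

n = ((2.326 + 0.842) / 0.92)²
n = (3.443)²
n ≈ 11.85
Round up to the next whole number: n = 12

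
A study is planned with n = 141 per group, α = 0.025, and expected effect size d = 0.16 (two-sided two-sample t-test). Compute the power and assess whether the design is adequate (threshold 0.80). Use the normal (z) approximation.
Power ≈ 0.18; the study is underpowered (power < 0.80)

Power calculation (two-sample t-test, normal approximation):
z_β = d · √(n/2) - z_{α/2}
z_β = 0.16 · √(141/2) - 2.241
z_β = 0.16 · 8.396 - 2.241
z_β = -0.898

Power = Φ(z_β) = Φ(-0.898) ≈ 0.185

Effect size d = 0.16 is very small by Cohen's convention (0.2/0.5/0.8).

Threshold: power ≥ 0.80 is conventionally adequate.
Power ≈ 0.18 → the study is underpowered (power < 0.80).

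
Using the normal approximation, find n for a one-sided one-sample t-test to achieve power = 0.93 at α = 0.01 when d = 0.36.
n = 112

Sample size formula (one-sample t-test, normal approximation):
n = ((z_α + z_β) / d)²

z_α = 2.326 (for α = 0.01, one-sided)
z_β = 1.476 (for power = 0.93)
d = 0.36

n = ((2.326 + 1.476) / 0.36)²
n = (10.561)²
n ≈ 111.53
Round up to the next whole number: n = 112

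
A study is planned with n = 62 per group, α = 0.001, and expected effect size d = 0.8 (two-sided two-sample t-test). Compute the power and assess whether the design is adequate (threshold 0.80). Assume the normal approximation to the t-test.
Power ≈ 0.88; the study is adequately powered (power ≥ 0.80)

Power calculation (two-sample t-test, normal approximation):
z_β = d · √(n/2) - z_{α/2}
z_β = 0.8 · √(62/2) - 3.291
z_β = 0.8 · 5.568 - 3.291
z_β = 1.164

Power = Φ(z_β) = Φ(1.164) ≈ 0.878

Effect size d = 0.8 is large by Cohen's convention (0.2/0.5/0.8).

Threshold: power ≥ 0.80 is conventionally adequate.
Power ≈ 0.88 → the study is adequately powered (power ≥ 0.80).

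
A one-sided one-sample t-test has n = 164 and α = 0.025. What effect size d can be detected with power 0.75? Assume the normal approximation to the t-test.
d ≈ 0.21

Minimum detectable effect (one-sample t-test, normal approximation):
d = (z_α + z_β) / √n
d = (1.960 + 0.674) / √164
d = 2.634 / 12.806
d ≈ 0.21

By Cohen's convention (0.2 small / 0.5 medium / 0.8 large): small effect.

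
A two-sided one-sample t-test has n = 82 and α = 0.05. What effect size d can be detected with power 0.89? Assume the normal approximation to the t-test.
d ≈ 0.35

Minimum detectable effect (one-sample t-test, normal approximation):
d = (z_{α/2} + z_β) / √n
d = (1.960 + 1.227) / √82
d = 3.186 / 9.055
d ≈ 0.35

By Cohen's convention (0.2 small / 0.5 medium / 0.8 large): small effect.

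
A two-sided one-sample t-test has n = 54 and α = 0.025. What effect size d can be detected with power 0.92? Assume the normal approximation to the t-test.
d ≈ 0.50

Minimum detectable effect (one-sample t-test, normal approximation):
d = (z_{α/2} + z_β) / √n
d = (2.241 + 1.405) / √54
d = 3.646 / 7.348
d ≈ 0.50

By Cohen's convention (0.2 small / 0.5 medium / 0.8 large): medium effect.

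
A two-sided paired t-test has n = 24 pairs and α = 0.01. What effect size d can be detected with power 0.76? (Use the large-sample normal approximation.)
d ≈ 0.67

Minimum detectable effect (paired t-test, normal approximation):
d = (z_{α/2} + z_β) / √n
d = (2.576 + 0.706) / √24
d = 3.282 / 4.899
d ≈ 0.67

By Cohen's convention (0.2 small / 0.5 medium / 0.8 large): medium effect.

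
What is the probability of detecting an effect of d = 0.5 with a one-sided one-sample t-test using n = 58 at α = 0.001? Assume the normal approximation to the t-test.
Power ≈ 0.76

Power calculation (one-sample t-test, normal approximation):
z_β = d · √n - z_α
z_β = 0.5 · √58 - 3.090
z_β = 0.5 · 7.616 - 3.090
z_β = 0.718

Power = Φ(z_β) = Φ(0.718) ≈ 0.764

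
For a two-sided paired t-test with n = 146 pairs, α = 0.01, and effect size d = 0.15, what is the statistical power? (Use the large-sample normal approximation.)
Power ≈ 0.22

Power calculation (paired t-test, normal approximation):
z_β = d · √n - z_{α/2}
z_β = 0.15 · √146 - 2.576
z_β = 0.15 · 12.083 - 2.576
z_β = -0.763

Power = Φ(z_β) = Φ(-0.763) ≈ 0.223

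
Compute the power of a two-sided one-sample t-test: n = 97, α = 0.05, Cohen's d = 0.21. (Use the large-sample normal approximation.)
Power ≈ 0.54

Power calculation (one-sample t-test, normal approximation):
z_β = d · √n - z_{α/2}
z_β = 0.21 · √97 - 1.960
z_β = 0.21 · 9.849 - 1.960
z_β = 0.108

Power = Φ(z_β) = Φ(0.108) ≈ 0.543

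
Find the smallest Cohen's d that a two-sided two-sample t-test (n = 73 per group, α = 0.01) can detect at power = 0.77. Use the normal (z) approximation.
d ≈ 0.55

Minimum detectable effect (two-sample t-test, normal approximation):
d = (z_{α/2} + z_β) / √(n/2)
d = (2.576 + 0.739) / √(73/2)
d = 3.315 / 6.042
d ≈ 0.55

By Cohen's convention (0.2 small / 0.5 medium / 0.8 large): medium effect.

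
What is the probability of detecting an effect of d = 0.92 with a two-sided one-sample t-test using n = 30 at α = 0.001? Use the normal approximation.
Power ≈ 0.96

Power calculation (one-sample t-test, normal approximation):
z_β = d · √n - z_{α/2}
z_β = 0.92 · √30 - 3.291
z_β = 0.92 · 5.477 - 3.291
z_β = 1.749

Power = Φ(z_β) = Φ(1.749) ≈ 0.960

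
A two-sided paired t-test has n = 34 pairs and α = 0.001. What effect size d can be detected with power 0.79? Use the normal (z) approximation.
d ≈ 0.70

Minimum detectable effect (paired t-test, normal approximation):
d = (z_{α/2} + z_β) / √n
d = (3.291 + 0.806) / √34
d = 4.097 / 5.831
d ≈ 0.70

By Cohen's convention (0.2 small / 0.5 medium / 0.8 large): medium effect.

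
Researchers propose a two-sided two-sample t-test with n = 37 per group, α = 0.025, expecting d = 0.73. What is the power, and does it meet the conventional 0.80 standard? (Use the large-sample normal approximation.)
Power ≈ 0.82; the study is adequately powered (power ≥ 0.80)

Power calculation (two-sample t-test, normal approximation):
z_β = d · √(n/2) - z_{α/2}
z_β = 0.73 · √(37/2) - 2.241
z_β = 0.73 · 4.301 - 2.241
z_β = 0.898

Power = Φ(z_β) = Φ(0.898) ≈ 0.816

Effect size d = 0.73 is medium by Cohen's convention (0.2/0.5/0.8).

Threshold: power ≥ 0.80 is conventionally adequate.
Power ≈ 0.82 → the study is adequately powered (power ≥ 0.80).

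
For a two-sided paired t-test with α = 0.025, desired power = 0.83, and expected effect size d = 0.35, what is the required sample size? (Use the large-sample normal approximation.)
n = 84 pairs

Sample size formula (paired t-test, normal approximation):
n = ((z_{α/2} + z_β) / d)²

z_{α/2} = 2.241 (for α = 0.025, two-sided)
z_β = 0.954 (for power = 0.83)
d = 0.35

n = ((2.241 + 0.954) / 0.35)²
n = (9.129)²
n ≈ 83.34
Round up to the next whole number: n = 84 pairs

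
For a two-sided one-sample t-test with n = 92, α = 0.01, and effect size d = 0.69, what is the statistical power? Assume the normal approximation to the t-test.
Power ≈ 1.00

Power calculation (one-sample t-test, normal approximation):
z_β = d · √n - z_{α/2}
z_β = 0.69 · √92 - 2.576
z_β = 0.69 · 9.592 - 2.576
z_β = 4.042

Power = Φ(z_β) = Φ(4.042) ≈ 1.000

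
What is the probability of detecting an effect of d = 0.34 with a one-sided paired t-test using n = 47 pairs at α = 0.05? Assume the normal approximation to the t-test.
Power ≈ 0.75

Power calculation (paired t-test, normal approximation):
z_β = d · √n - z_α
z_β = 0.34 · √47 - 1.645
z_β = 0.34 · 6.856 - 1.645
z_β = 0.686

Power = Φ(z_β) = Φ(0.686) ≈ 0.754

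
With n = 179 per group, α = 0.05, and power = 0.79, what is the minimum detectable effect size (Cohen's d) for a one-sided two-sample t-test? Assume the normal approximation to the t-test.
d ≈ 0.26

Minimum detectable effect (two-sample t-test, normal approximation):
d = (z_α + z_β) / √(n/2)
d = (1.645 + 0.806) / √(179/2)
d = 2.451 / 9.460
d ≈ 0.26

By Cohen's convention (0.2 small / 0.5 medium / 0.8 large): small effect.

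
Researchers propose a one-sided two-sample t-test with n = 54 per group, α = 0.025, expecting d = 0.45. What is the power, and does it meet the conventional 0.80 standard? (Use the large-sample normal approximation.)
Power ≈ 0.65; the study is underpowered (power < 0.80)

Power calculation (two-sample t-test, normal approximation):
z_β = d · √(n/2) - z_α
z_β = 0.45 · √(54/2) - 1.960
z_β = 0.45 · 5.196 - 1.960
z_β = 0.378

Power = Φ(z_β) = Φ(0.378) ≈ 0.647

Effect size d = 0.45 is small by Cohen's convention (0.2/0.5/0.8).

Threshold: power ≥ 0.80 is conventionally adequate.
Power ≈ 0.65 → the study is underpowered (power < 0.80).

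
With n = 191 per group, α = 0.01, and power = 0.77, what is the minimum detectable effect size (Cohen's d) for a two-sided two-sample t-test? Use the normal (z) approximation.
d ≈ 0.34

Minimum detectable effect (two-sample t-test, normal approximation):
d = (z_{α/2} + z_β) / √(n/2)
d = (2.576 + 0.739) / √(191/2)
d = 3.315 / 9.772
d ≈ 0.34

By Cohen's convention (0.2 small / 0.5 medium / 0.8 large): small effect.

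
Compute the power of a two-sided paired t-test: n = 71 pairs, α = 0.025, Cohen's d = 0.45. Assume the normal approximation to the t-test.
Power ≈ 0.94

Power calculation (paired t-test, normal approximation):
z_β = d · √n - z_{α/2}
z_β = 0.45 · √71 - 2.241
z_β = 0.45 · 8.426 - 2.241
z_β = 1.550

Power = Φ(z_β) = Φ(1.550) ≈ 0.939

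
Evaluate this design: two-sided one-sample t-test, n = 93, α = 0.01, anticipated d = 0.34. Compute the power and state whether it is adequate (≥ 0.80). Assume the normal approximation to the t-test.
Power ≈ 0.76; the study is underpowered (power < 0.80)

Power calculation (one-sample t-test, normal approximation):
z_β = d · √n - z_{α/2}
z_β = 0.34 · √93 - 2.576
z_β = 0.34 · 9.644 - 2.576
z_β = 0.703

Power = Φ(z_β) = Φ(0.703) ≈ 0.759

Effect size d = 0.34 is small by Cohen's convention (0.2/0.5/0.8).

Threshold: power ≥ 0.80 is conventionally adequate.
Power ≈ 0.76 → the study is underpowered (power < 0.80).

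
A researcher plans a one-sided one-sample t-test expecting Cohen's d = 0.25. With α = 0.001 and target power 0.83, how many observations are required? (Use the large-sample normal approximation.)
n = 262

Sample size formula (one-sample t-test, normal approximation):
n = ((z_α + z_β) / d)²

z_α = 3.090 (for α = 0.001, one-sided)
z_β = 0.954 (for power = 0.83)
d = 0.25

n = ((3.090 + 0.954) / 0.25)²
n = (16.176)²
n ≈ 261.66
Round up to the next whole number: n = 262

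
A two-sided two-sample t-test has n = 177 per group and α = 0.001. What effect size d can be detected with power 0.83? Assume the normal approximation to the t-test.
d ≈ 0.45

Minimum detectable effect (two-sample t-test, normal approximation):
d = (z_{α/2} + z_β) / √(n/2)
d = (3.291 + 0.954) / √(177/2)
d = 4.245 / 9.407
d ≈ 0.45

By Cohen's convention (0.2 small / 0.5 medium / 0.8 large): small effect.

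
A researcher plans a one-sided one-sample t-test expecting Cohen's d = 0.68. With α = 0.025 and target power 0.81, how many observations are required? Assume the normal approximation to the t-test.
n = 18

Sample size formula (one-sample t-test, normal approximation):
n = ((z_α + z_β) / d)²

z_α = 1.960 (for α = 0.025, one-sided)
z_β = 0.878 (for power = 0.81)
d = 0.68

n = ((1.960 + 0.878) / 0.68)²
n = (4.174)²
n ≈ 17.42
Round up to the next whole number: n = 18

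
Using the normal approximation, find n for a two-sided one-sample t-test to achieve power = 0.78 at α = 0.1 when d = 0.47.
n = 27

Sample size formula (one-sample t-test, normal approximation):
n = ((z_{α/2} + z_β) / d)²

z_{α/2} = 1.645 (for α = 0.1, two-sided)
z_β = 0.772 (for power = 0.78)
d = 0.47

n = ((1.645 + 0.772) / 0.47)²
n = (5.143)²
n ≈ 26.45
Round up to the next whole number: n = 27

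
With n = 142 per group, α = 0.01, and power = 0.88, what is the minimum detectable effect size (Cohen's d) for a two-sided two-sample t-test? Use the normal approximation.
d ≈ 0.45

Minimum detectable effect (two-sample t-test, normal approximation):
d = (z_{α/2} + z_β) / √(n/2)
d = (2.576 + 1.175) / √(142/2)
d = 3.751 / 8.426
d ≈ 0.45

By Cohen's convention (0.2 small / 0.5 medium / 0.8 large): small effect.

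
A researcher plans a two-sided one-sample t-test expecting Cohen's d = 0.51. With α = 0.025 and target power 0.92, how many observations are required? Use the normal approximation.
n = 52

Sample size formula (one-sample t-test, normal approximation):
n = ((z_{α/2} + z_β) / d)²

z_{α/2} = 2.241 (for α = 0.025, two-sided)
z_β = 1.405 (for power = 0.92)
d = 0.51

n = ((2.241 + 1.405) / 0.51)²
n = (7.149)²
n ≈ 51.11
Round up to the next whole number: n = 52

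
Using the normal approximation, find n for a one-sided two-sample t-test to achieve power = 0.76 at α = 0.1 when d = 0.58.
n = 24 per group

Sample size formula (two-sample t-test, normal approximation):
n = 2 · ((z_α + z_β) / d)²

z_α = 1.282 (for α = 0.1, one-sided)
z_β = 0.706 (for power = 0.76)
d = 0.58

n = 2 · ((1.282 + 0.706) / 0.58)²
n = 2 · (3.428)²
n ≈ 23.50
Round up to the next whole number: n = 24 per group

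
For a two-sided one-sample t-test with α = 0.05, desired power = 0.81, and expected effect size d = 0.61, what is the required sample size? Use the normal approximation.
n = 22

Sample size formula (one-sample t-test, normal approximation):
n = ((z_{α/2} + z_β) / d)²

z_{α/2} = 1.960 (for α = 0.05, two-sided)
z_β = 0.878 (for power = 0.81)
d = 0.61

n = ((1.960 + 0.878) / 0.61)²
n = (4.652)²
n ≈ 21.64
Round up to the next whole number: n = 22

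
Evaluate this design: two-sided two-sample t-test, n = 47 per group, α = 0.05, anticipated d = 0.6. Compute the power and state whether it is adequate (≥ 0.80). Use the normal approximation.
Power ≈ 0.83; the study is adequately powered (power ≥ 0.80)

Power calculation (two-sample t-test, normal approximation):
z_β = d · √(n/2) - z_{α/2}
z_β = 0.6 · √(47/2) - 1.960
z_β = 0.6 · 4.848 - 1.960
z_β = 0.949

Power = Φ(z_β) = Φ(0.949) ≈ 0.829

Effect size d = 0.6 is medium by Cohen's convention (0.2/0.5/0.8).

Threshold: power ≥ 0.80 is conventionally adequate.
Power ≈ 0.83 → the study is adequately powered (power ≥ 0.80).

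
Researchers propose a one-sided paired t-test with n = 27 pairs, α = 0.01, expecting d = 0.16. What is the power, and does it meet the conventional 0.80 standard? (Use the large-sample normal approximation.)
Power ≈ 0.07; the study is underpowered (power < 0.80)

Power calculation (paired t-test, normal approximation):
z_β = d · √n - z_α
z_β = 0.16 · √27 - 2.326
z_β = 0.16 · 5.196 - 2.326
z_β = -1.495

Power = Φ(z_β) = Φ(-1.495) ≈ 0.067

Effect size d = 0.16 is very small by Cohen's convention (0.2/0.5/0.8).

Threshold: power ≥ 0.80 is conventionally adequate.
Power ≈ 0.07 → the study is underpowered (power < 0.80).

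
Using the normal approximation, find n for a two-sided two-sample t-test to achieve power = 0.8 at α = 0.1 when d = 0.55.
n = 41 per group

Sample size formula (two-sample t-test, normal approximation):
n = 2 · ((z_{α/2} + z_β) / d)²

z_{α/2} = 1.645 (for α = 0.1, two-sided)
z_β = 0.842 (for power = 0.8)
d = 0.55

n = 2 · ((1.645 + 0.842) / 0.55)²
n = 2 · (4.522)²
n ≈ 40.90
Round up to the next whole number: n = 41 per group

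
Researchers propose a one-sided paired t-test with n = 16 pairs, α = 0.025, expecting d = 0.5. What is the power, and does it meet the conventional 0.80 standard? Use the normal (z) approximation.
Power ≈ 0.52; the study is underpowered (power < 0.80)

Power calculation (paired t-test, normal approximation):
z_β = d · √n - z_α
z_β = 0.5 · √16 - 1.960
z_β = 0.5 · 4.000 - 1.960
z_β = 0.040

Power = Φ(z_β) = Φ(0.040) ≈ 0.516

Effect size d = 0.5 is medium by Cohen's convention (0.2/0.5/0.8).

Threshold: power ≥ 0.80 is conventionally adequate.
Power ≈ 0.52 → the study is underpowered (power < 0.80).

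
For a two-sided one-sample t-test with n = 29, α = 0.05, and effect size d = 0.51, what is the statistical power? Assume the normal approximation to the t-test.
Power ≈ 0.78

Power calculation (one-sample t-test, normal approximation):
z_β = d · √n - z_{α/2}
z_β = 0.51 · √29 - 1.960
z_β = 0.51 · 5.385 - 1.960
z_β = 0.786

Power = Φ(z_β) = Φ(0.786) ≈ 0.784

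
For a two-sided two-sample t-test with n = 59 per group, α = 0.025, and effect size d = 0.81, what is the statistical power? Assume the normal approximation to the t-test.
Power ≈ 0.98

Power calculation (two-sample t-test, normal approximation):
z_β = d · √(n/2) - z_{α/2}
z_β = 0.81 · √(59/2) - 2.241
z_β = 0.81 · 5.431 - 2.241
z_β = 2.158

Power = Φ(z_β) = Φ(2.158) ≈ 0.985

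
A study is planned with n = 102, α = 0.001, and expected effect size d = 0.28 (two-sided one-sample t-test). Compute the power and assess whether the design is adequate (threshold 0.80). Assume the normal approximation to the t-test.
Power ≈ 0.32; the study is underpowered (power < 0.80)

Power calculation (one-sample t-test, normal approximation):
z_β = d · √n - z_{α/2}
z_β = 0.28 · √102 - 3.291
z_β = 0.28 · 10.100 - 3.291
z_β = -0.463

Power = Φ(z_β) = Φ(-0.463) ≈ 0.322

Effect size d = 0.28 is small by Cohen's convention (0.2/0.5/0.8).

Threshold: power ≥ 0.80 is conventionally adequate.
Power ≈ 0.32 → the study is underpowered (power < 0.80).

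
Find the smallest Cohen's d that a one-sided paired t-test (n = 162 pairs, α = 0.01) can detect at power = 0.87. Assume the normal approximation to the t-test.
d ≈ 0.27

Minimum detectable effect (paired t-test, normal approximation):
d = (z_α + z_β) / √n
d = (2.326 + 1.126) / √162
d = 3.453 / 12.728
d ≈ 0.27

By Cohen's convention (0.2 small / 0.5 medium / 0.8 large): small effect.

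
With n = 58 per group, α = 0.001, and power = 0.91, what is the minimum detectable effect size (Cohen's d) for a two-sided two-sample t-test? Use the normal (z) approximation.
d ≈ 0.86

Minimum detectable effect (two-sample t-test, normal approximation):
d = (z_{α/2} + z_β) / √(n/2)
d = (3.291 + 1.341) / √(58/2)
d = 4.631 / 5.385
d ≈ 0.86

By Cohen's convention (0.2 small / 0.5 medium / 0.8 large): large effect.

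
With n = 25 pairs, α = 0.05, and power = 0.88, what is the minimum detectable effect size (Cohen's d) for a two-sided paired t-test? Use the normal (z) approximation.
d ≈ 0.63

Minimum detectable effect (paired t-test, normal approximation):
d = (z_{α/2} + z_β) / √n
d = (1.960 + 1.175) / √25
d = 3.135 / 5.000
d ≈ 0.63

By Cohen's convention (0.2 small / 0.5 medium / 0.8 large): medium effect.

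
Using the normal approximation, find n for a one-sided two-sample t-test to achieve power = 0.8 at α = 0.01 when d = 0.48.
n = 88 per group

Sample size formula (two-sample t-test, normal approximation):
n = 2 · ((z_α + z_β) / d)²

z_α = 2.326 (for α = 0.01, one-sided)
z_β = 0.842 (for power = 0.8)
d = 0.48

n = 2 · ((2.326 + 0.842) / 0.48)²
n = 2 · (6.600)²
n ≈ 87.12
Round up to the next whole number: n = 88 per group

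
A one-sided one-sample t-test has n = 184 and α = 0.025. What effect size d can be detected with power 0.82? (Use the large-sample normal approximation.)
d ≈ 0.21

Minimum detectable effect (one-sample t-test, normal approximation):
d = (z_α + z_β) / √n
d = (1.960 + 0.915) / √184
d = 2.875 / 13.565
d ≈ 0.21

By Cohen's convention (0.2 small / 0.5 medium / 0.8 large): small effect.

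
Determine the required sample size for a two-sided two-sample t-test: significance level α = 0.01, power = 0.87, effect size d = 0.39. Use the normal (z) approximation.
n = 181 per group

Sample size formula (two-sample t-test, normal approximation):
n = 2 · ((z_{α/2} + z_β) / d)²

z_{α/2} = 2.576 (for α = 0.01, two-sided)
z_β = 1.126 (for power = 0.87)
d = 0.39

n = 2 · ((2.576 + 1.126) / 0.39)²
n = 2 · (9.492)²
n ≈ 180.20
Round up to the next whole number: n = 181 per group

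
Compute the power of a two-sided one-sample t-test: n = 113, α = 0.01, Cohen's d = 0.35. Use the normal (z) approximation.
Power ≈ 0.87

Power calculation (one-sample t-test, normal approximation):
z_β = d · √n - z_{α/2}
z_β = 0.35 · √113 - 2.576
z_β = 0.35 · 10.630 - 2.576
z_β = 1.145

Power = Φ(z_β) = Φ(1.145) ≈ 0.874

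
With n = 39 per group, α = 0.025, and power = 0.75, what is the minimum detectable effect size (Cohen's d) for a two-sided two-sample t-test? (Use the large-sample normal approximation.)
d ≈ 0.66

Minimum detectable effect (two-sample t-test, normal approximation):
d = (z_{α/2} + z_β) / √(n/2)
d = (2.241 + 0.674) / √(39/2)
d = 2.916 / 4.416
d ≈ 0.66

By Cohen's convention (0.2 small / 0.5 medium / 0.8 large): medium effect.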